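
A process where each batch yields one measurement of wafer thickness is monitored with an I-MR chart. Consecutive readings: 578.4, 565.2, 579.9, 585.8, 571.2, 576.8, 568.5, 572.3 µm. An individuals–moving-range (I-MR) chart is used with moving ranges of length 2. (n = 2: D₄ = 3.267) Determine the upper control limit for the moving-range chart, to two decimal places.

Moving ranges: 13.2, 14.7, 5.9, 14.6, 5.6, 8.3, 3.8; M̄R̄ = 66.1000 / 7 = 9.4429
UCL_MR = D₄·M̄R̄ = 3.267 × 9.4429 = 30.8498

30.85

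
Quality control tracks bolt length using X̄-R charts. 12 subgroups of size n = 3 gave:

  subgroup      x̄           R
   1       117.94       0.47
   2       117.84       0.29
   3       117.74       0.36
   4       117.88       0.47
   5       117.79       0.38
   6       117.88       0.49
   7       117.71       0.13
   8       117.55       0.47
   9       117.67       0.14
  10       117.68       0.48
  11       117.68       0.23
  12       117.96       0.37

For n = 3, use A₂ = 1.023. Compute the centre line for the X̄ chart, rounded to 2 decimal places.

117.78

X̄̄ = (117.94 + 117.84 + 117.74 + 117.88 + 117.79 + 117.88 + 117.71 + 117.55 + 117.67 + 117.68 + 117.68 + 117.96) / 12 = 1413.3200 / 12 = 117.7767
CL = X̄̄ = 117.7767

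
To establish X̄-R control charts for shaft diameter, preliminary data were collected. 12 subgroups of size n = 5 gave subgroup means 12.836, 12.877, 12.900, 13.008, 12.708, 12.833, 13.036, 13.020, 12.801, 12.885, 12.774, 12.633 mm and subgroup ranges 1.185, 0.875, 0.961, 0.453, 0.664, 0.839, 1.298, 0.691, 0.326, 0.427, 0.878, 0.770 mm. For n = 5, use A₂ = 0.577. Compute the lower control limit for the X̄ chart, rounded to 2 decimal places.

X̄̄ = (12.836 + 12.877 + 12.900 + 13.008 + 12.708 + 12.833 + 13.036 + 13.020 + 12.801 + 12.885 + 12.774 + 12.633) / 12 = 154.3110 / 12 = 12.8593
R̄ = (1.185 + 0.875 + 0.961 + 0.453 + 0.664 + 0.839 + 1.298 + 0.691 + 0.326 + 0.427 + 0.878 + 0.770) / 12 = 9.3670 / 12 = 0.7806
LCL = X̄̄ − A₂·R̄ = 12.8593 − 0.577 × 0.7806 = 12.4089

12.41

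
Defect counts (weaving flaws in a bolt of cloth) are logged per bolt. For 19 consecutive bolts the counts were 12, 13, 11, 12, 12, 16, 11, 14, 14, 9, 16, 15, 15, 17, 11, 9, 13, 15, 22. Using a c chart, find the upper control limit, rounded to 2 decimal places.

c̄ = (12 + 13 + 11 + 12 + 12 + 16 + 11 + 14 + 14 + 9 + 16 + 15 + 15 + 17 + 11 + 9 + 13 + 15 + 22) / 19 = 257 / 19 = 13.5263
UCL = c̄ + 3√c̄ = 13.5263 + 3 × √13.5263 = 13.5263 + 3 × 3.6778 = 24.5598

24.56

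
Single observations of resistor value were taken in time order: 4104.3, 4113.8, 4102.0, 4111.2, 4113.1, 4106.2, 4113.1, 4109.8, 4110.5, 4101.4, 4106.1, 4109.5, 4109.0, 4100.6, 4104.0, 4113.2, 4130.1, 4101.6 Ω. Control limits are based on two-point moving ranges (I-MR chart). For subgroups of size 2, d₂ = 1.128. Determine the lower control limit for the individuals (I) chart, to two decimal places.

4087.85

X̄ = (4104.3 + 4113.8 + 4102.0 + 4111.2 + 4113.1 + 4106.2 + 4113.1 + 4109.8 + 4110.5 + 4101.4 + 4106.1 + 4109.5 + 4109.0 + 4100.6 + 4104.0 + 4113.2 + 4130.1 + 4101.6) / 18 = 4108.8611
Moving ranges: 9.5, 11.8, 9.2, 1.9, 6.9, 6.9, 3.3, 0.7, 9.1, 4.7, 3.4, 0.5, 8.4, 3.4, 9.2, 16.9, 28.5; M̄R̄ = 134.3000 / 17 = 7.9000
LCL = X̄ − 3·M̄R̄/d₂ = 4108.8611 − 3 × 7.9000 / 1.128 = 4087.8505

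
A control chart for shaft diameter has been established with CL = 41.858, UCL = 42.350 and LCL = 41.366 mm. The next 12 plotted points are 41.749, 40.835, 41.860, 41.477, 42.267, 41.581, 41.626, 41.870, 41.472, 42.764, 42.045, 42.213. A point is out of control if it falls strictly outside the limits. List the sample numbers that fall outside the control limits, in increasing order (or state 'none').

Compare each point to [41.366, 42.350]: sample 2 = 40.835 < LCL; sample 10 = 42.764 > UCL.

2, 10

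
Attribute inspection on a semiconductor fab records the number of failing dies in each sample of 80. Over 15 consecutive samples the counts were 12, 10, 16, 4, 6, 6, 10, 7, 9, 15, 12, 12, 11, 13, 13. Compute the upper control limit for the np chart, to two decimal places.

19.42

p̄ = Σdᵢ / (k·n) = 156 / (15 × 80) = 0.13000
UCL = np̄ + 3·√(np̄(1−p̄)) = 10.4000 + 3 × √(10.4000×0.87000) = 10.4000 + 3 × 3.0080 = 19.4240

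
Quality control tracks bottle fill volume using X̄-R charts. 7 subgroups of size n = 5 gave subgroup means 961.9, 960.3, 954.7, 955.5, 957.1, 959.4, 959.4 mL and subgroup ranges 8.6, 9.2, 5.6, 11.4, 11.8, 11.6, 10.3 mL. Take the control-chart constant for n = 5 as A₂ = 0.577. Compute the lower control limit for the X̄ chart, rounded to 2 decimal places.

952.68

X̄̄ = (961.9 + 960.3 + 954.7 + 955.5 + 957.1 + 959.4 + 959.4) / 7 = 6708.3000 / 7 = 958.3286
R̄ = (8.6 + 9.2 + 5.6 + 11.4 + 11.8 + 11.6 + 10.3) / 7 = 68.5000 / 7 = 9.7857
LCL = X̄̄ − A₂·R̄ = 958.3286 − 0.577 × 9.7857 = 952.6822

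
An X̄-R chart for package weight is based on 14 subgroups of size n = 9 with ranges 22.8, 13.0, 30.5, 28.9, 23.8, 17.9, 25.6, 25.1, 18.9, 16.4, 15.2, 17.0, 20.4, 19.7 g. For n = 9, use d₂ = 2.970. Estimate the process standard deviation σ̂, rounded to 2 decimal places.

R̄ = (22.8 + 13.0 + 30.5 + 28.9 + 23.8 + 17.9 + 25.6 + 25.1 + 18.9 + 16.4 + 15.2 + 17.0 + 20.4 + 19.7) / 14 = 21.0857
σ̂ = R̄ / d₂ = 21.0857 / 2.970 = 7.0996

7.10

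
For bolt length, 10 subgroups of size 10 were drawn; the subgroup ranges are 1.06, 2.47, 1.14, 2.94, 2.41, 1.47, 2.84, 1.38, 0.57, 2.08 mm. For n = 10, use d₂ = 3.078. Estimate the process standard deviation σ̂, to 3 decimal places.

0.596

R̄ = (1.06 + 2.47 + 1.14 + 2.94 + 2.41 + 1.47 + 2.84 + 1.38 + 0.57 + 2.08) / 10 = 1.8360
σ̂ = R̄ / d₂ = 1.8360 / 3.078 = 0.5965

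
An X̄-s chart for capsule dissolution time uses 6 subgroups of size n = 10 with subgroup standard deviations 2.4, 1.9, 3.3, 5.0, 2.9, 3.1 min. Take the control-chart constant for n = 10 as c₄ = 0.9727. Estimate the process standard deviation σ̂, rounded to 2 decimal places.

s̄ = (2.4 + 1.9 + 3.3 + 5.0 + 2.9 + 3.1) / 6 = 3.1000
σ̂ = s̄ / c₄ = 3.1000 / 0.9727 = 3.1870

3.19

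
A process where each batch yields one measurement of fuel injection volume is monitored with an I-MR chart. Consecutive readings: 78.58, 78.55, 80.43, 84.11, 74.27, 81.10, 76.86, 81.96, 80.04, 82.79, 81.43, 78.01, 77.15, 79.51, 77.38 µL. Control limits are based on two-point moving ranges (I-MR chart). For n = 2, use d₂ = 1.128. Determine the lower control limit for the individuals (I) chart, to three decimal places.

70.663

X̄ = (78.58 + 78.55 + 80.43 + 84.11 + 74.27 + 81.10 + 76.86 + 81.96 + 80.04 + 82.79 + 81.43 + 78.01 + 77.15 + 79.51 + 77.38) / 15 = 79.4780
Moving ranges: 0.03, 1.88, 3.68, 9.84, 6.83, 4.24, 5.10, 1.92, 2.75, 1.36, 3.42, 0.86, 2.36, 2.13; M̄R̄ = 46.4000 / 14 = 3.3143
LCL = X̄ − 3·M̄R̄/d₂ = 79.4780 − 3 × 3.3143 / 1.128 = 70.6634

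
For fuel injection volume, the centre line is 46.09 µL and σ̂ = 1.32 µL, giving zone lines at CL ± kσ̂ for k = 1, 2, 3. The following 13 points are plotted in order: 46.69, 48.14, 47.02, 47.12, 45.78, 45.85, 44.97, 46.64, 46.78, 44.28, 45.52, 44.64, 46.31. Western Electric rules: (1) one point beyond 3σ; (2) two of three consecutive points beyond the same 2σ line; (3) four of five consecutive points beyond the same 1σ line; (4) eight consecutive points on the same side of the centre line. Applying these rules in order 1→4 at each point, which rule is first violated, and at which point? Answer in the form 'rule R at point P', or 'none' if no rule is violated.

Zone of each point (C = within 1σ̂, B = 1σ̂–2σ̂, A = 2σ̂–3σ̂, * = beyond 3σ̂; sign = side of CL): 1:+C, 2:+B, 3:+C, 4:+C, 5:-C, 6:-C, 7:-C, 8:+C, 9:+C, 10:-B, 11:-C, 12:-B, 13:+C
No rule fires across all 13 points.

none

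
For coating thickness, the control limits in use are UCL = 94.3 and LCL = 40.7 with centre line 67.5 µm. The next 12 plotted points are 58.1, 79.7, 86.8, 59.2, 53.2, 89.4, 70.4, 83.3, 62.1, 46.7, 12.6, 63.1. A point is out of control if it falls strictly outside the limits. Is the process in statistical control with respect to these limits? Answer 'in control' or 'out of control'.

out of control

Compare each point to [40.7, 94.3]: sample 11 = 12.6 < LCL.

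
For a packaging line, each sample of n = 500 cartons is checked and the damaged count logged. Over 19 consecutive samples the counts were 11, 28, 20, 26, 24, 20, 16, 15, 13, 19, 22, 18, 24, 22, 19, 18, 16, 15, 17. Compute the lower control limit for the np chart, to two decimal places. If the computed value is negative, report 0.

6.25

p̄ = Σdᵢ / (k·n) = 363 / (19 × 500) = 0.03821
LCL = np̄ − 3·√(np̄(1−p̄)) = 19.1053 − 3 × 4.2866 = 6.2454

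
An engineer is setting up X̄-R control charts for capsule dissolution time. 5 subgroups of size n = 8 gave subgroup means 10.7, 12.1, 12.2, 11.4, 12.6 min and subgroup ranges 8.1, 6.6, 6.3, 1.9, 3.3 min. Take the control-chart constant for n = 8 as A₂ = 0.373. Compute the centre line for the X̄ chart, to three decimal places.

11.800

X̄̄ = (10.7 + 12.1 + 12.2 + 11.4 + 12.6) / 5 = 59.0000 / 5 = 11.8000
CL = X̄̄ = 11.8000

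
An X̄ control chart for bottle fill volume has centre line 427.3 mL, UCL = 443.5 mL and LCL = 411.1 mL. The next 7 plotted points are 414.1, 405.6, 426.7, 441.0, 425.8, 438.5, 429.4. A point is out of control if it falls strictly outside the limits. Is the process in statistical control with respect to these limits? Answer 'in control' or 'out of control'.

Compare each point to [411.1, 443.5]: sample 2 = 405.6 < LCL.

out of control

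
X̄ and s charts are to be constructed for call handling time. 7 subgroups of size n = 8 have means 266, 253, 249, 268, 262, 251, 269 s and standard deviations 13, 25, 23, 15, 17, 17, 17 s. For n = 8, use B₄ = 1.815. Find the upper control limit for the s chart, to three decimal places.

32.929

s̄ = (13 + 25 + 23 + 15 + 17 + 17 + 17) / 7 = 18.1429
UCL_s = B₄·s̄ = 1.815 × 18.1429 = 32.9293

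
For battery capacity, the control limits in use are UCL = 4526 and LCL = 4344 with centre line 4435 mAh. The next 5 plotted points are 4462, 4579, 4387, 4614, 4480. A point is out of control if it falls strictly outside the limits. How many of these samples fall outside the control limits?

Compare each point to [4344, 4526]: sample 2 = 4579 > UCL; sample 4 = 4614 > UCL.

2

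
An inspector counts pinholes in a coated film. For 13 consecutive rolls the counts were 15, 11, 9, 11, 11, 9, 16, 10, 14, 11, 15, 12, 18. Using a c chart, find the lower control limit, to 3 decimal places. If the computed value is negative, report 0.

c̄ = (15 + 11 + 9 + 11 + 11 + 9 + 16 + 10 + 14 + 11 + 15 + 12 + 18) / 13 = 162 / 13 = 12.4615
LCL = c̄ − 3√c̄ = 12.4615 − 3 × 3.5301 = 1.8713

1.871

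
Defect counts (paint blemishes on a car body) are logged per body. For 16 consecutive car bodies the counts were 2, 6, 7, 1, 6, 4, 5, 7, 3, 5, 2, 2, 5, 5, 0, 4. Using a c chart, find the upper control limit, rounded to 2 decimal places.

10.00

c̄ = (2 + 6 + 7 + 1 + 6 + 4 + 5 + 7 + 3 + 5 + 2 + 2 + 5 + 5 + 0 + 4) / 16 = 64 / 16 = 4.0000
UCL = c̄ + 3√c̄ = 4.0000 + 3 × √4.0000 = 4.0000 + 3 × 2.0000 = 10.0000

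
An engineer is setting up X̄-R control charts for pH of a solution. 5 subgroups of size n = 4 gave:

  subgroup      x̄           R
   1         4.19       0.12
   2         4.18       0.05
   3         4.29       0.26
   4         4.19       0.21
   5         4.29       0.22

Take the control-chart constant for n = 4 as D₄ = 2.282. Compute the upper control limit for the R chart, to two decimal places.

0.39

R̄ = (0.12 + 0.05 + 0.26 + 0.21 + 0.22) / 5 = 0.8600 / 5 = 0.1720
UCL_R = D₄·R̄ = 2.282 × 0.1720 = 0.3925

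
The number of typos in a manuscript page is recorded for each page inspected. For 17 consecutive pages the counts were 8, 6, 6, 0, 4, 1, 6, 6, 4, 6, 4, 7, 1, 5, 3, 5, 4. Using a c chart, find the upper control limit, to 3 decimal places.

c̄ = (8 + 6 + 6 + 0 + 4 + 1 + 6 + 6 + 4 + 6 + 4 + 7 + 1 + 5 + 3 + 5 + 4) / 17 = 76 / 17 = 4.4706
UCL = c̄ + 3√c̄ = 4.4706 + 3 × √4.4706 = 4.4706 + 3 × 2.1144 = 10.8137

10.814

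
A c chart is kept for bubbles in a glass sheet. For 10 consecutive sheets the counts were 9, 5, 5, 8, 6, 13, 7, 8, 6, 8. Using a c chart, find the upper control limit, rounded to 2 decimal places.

c̄ = (9 + 5 + 5 + 8 + 6 + 13 + 7 + 8 + 6 + 8) / 10 = 75 / 10 = 7.5000
UCL = c̄ + 3√c̄ = 7.5000 + 3 × √7.5000 = 7.5000 + 3 × 2.7386 = 15.7158

15.72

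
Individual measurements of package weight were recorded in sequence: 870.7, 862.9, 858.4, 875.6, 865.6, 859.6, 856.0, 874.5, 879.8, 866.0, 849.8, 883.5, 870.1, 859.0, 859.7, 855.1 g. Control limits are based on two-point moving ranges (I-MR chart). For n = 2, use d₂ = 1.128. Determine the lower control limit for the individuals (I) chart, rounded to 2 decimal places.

835.89

X̄ = (870.7 + 862.9 + 858.4 + 875.6 + 865.6 + 859.6 + 856.0 + 874.5 + 879.8 + 866.0 + 849.8 + 883.5 + 870.1 + 859.0 + 859.7 + 855.1) / 16 = 865.3937
Moving ranges: 7.8, 4.5, 17.2, 10.0, 6.0, 3.6, 18.5, 5.3, 13.8, 16.2, 33.7, 13.4, 11.1, 0.7, 4.6; M̄R̄ = 166.4000 / 15 = 11.0933
LCL = X̄ − 3·M̄R̄/d₂ = 865.3937 − 3 × 11.0933 / 1.128 = 835.8902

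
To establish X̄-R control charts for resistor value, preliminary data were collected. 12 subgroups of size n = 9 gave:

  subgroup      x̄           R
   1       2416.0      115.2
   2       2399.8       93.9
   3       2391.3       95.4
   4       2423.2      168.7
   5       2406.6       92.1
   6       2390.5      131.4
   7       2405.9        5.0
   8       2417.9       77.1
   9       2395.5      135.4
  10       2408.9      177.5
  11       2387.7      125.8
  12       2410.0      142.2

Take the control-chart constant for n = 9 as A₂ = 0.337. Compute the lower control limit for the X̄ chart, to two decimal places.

X̄̄ = (2416.0 + 2399.8 + 2391.3 + 2423.2 + 2406.6 + 2390.5 + 2405.9 + 2417.9 + 2395.5 + 2408.9 + 2387.7 + 2410.0) / 12 = 28853.3000 / 12 = 2404.4417
R̄ = (115.2 + 93.9 + 95.4 + 168.7 + 92.1 + 131.4 + 5.0 + 77.1 + 135.4 + 177.5 + 125.8 + 142.2) / 12 = 1359.7000 / 12 = 113.3083
LCL = X̄̄ − A₂·R̄ = 2404.4417 − 0.337 × 113.3083 = 2366.2568

2366.26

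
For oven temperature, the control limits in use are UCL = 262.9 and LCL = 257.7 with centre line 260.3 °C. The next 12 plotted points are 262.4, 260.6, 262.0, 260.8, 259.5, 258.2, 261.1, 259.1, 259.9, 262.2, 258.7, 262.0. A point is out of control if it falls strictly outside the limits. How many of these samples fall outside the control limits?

0

All 12 points lie within [257.7, 262.9].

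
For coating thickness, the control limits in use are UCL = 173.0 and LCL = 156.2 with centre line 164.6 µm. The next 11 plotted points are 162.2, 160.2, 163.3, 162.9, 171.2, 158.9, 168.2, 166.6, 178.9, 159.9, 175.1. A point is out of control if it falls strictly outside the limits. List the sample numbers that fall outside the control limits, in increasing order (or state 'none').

9, 11

Compare each point to [156.2, 173.0]: sample 9 = 178.9 > UCL; sample 11 = 175.1 > UCL.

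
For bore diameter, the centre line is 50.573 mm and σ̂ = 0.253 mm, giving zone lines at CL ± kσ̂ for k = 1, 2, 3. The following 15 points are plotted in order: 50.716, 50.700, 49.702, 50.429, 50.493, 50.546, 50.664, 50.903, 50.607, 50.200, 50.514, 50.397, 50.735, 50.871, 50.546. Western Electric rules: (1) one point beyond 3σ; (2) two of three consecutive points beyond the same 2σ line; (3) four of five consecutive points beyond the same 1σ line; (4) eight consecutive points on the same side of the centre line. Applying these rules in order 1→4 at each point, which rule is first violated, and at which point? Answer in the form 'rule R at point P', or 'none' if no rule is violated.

rule 1 at point 3

Zone of each point (C = within 1σ̂, B = 1σ̂–2σ̂, A = 2σ̂–3σ̂, * = beyond 3σ̂; sign = side of CL): 1:+C, 2:+C, 3:-*, 4:-C, 5:-C, 6:-C, 7:+C, 8:+B, 9:+C, 10:-B, 11:-C, 12:-C, 13:+C, 14:+B, 15:-C
Rule 1 (one point beyond the 3σ limits) is satisfied at point 3.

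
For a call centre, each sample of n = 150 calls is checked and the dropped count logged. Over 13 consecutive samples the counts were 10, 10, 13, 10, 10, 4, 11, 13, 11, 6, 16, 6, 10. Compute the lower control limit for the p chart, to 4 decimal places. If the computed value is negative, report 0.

p̄ = Σdᵢ / (k·n) = 130 / (13 × 150) = 0.06667
LCL = p̄ − 3·√(p̄(1−p̄)/n) = 0.06667 − 3 × 0.02037 = 0.00557

0.0056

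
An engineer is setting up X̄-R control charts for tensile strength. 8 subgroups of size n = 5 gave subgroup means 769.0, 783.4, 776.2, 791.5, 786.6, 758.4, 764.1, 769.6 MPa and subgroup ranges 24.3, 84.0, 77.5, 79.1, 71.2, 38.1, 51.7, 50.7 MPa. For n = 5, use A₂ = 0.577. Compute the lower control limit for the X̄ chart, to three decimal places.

740.475

X̄̄ = (769.0 + 783.4 + 776.2 + 791.5 + 786.6 + 758.4 + 764.1 + 769.6) / 8 = 6198.8000 / 8 = 774.8500
R̄ = (24.3 + 84.0 + 77.5 + 79.1 + 71.2 + 38.1 + 51.7 + 50.7) / 8 = 476.6000 / 8 = 59.5750
LCL = X̄̄ − A₂·R̄ = 774.8500 − 0.577 × 59.5750 = 740.4752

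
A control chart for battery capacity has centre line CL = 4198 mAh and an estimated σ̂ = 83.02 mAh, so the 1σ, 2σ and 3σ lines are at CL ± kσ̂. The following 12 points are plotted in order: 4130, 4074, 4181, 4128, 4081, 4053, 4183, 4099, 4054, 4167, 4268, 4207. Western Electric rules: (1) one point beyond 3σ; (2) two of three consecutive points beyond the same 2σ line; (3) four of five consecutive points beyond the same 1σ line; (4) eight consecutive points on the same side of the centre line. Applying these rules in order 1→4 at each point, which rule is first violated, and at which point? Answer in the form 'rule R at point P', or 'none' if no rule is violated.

Zone of each point (C = within 1σ̂, B = 1σ̂–2σ̂, A = 2σ̂–3σ̂, * = beyond 3σ̂; sign = side of CL): 1:-C, 2:-B, 3:-C, 4:-C, 5:-B, 6:-B, 7:-C, 8:-B, 9:-B, 10:-C, 11:+C, 12:+C
Rule 4 (eight consecutive points on the same side of the centre line) is satisfied at point 8.

rule 4 at point 8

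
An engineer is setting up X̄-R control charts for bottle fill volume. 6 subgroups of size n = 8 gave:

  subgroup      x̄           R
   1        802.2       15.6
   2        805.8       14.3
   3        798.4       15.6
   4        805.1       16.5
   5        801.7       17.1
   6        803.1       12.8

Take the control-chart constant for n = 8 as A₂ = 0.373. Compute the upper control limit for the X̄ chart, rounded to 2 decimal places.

808.43

X̄̄ = (802.2 + 805.8 + 798.4 + 805.1 + 801.7 + 803.1) / 6 = 4816.3000 / 6 = 802.7167
R̄ = (15.6 + 14.3 + 15.6 + 16.5 + 17.1 + 12.8) / 6 = 91.9000 / 6 = 15.3167
UCL = X̄̄ + A₂·R̄ = 802.7167 + 0.373 × 15.3167 = 808.4298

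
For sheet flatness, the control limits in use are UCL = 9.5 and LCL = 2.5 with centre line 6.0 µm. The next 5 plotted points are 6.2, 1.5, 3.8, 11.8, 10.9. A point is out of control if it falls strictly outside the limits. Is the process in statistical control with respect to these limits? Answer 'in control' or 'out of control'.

Compare each point to [2.5, 9.5]: sample 2 = 1.5 < LCL; sample 4 = 11.8 > UCL; sample 5 = 10.9 > UCL.

out of control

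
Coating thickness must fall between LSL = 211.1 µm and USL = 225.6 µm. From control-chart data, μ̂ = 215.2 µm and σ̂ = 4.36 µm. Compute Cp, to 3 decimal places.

Cp = (USL − LSL) / (6σ̂) = (225.6 − 211.1) / (6 × 4.36) = 14.5000 / 26.1600 = 0.5543

0.554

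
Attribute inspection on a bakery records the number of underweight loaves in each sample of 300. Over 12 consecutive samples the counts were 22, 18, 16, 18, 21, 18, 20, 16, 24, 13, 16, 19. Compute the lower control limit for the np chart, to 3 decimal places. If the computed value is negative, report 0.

5.944

p̄ = Σdᵢ / (k·n) = 221 / (12 × 300) = 0.06139
LCL = np̄ − 3·√(np̄(1−p̄)) = 18.4167 − 3 × 4.1577 = 5.9437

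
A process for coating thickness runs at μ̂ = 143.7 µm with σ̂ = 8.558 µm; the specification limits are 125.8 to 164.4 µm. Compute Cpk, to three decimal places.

0.697

Cpu = (USL − μ̂) / (3σ̂) = (164.4 − 143.7) / (3 × 8.558) = 0.8063; Cpl = (μ̂ − LSL) / (3σ̂) = (143.7 − 125.8) / (3 × 8.558) = 0.6972; Cpk = min(Cpu, Cpl) = 0.6972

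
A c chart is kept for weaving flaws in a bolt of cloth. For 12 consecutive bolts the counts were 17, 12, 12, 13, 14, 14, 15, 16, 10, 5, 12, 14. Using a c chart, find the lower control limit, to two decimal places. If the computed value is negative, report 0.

2.09

c̄ = (17 + 12 + 12 + 13 + 14 + 14 + 15 + 16 + 10 + 5 + 12 + 14) / 12 = 154 / 12 = 12.8333
LCL = c̄ − 3√c̄ = 12.8333 − 3 × 3.5824 = 2.0862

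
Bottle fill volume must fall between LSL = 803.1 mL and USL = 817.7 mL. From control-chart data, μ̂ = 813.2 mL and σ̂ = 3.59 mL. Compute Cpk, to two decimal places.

Cpu = (USL − μ̂) / (3σ̂) = (817.7 − 813.2) / (3 × 3.59) = 0.4178; Cpl = (μ̂ − LSL) / (3σ̂) = (813.2 − 803.1) / (3 × 3.59) = 0.9378; Cpk = min(Cpu, Cpl) = 0.4178

0.42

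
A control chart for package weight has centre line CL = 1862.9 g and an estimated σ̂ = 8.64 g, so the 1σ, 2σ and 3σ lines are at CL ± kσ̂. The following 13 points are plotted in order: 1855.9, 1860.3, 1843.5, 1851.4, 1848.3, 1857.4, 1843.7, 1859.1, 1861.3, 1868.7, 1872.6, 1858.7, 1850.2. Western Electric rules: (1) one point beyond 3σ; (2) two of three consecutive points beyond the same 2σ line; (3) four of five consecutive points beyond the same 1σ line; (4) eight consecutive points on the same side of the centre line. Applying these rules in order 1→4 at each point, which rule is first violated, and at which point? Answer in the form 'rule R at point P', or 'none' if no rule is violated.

Zone of each point (C = within 1σ̂, B = 1σ̂–2σ̂, A = 2σ̂–3σ̂, * = beyond 3σ̂; sign = side of CL): 1:-C, 2:-C, 3:-A, 4:-B, 5:-B, 6:-C, 7:-A, 8:-C, 9:-C, 10:+C, 11:+B, 12:-C, 13:-B
Rule 3 (four of five consecutive points beyond the same 1σ limit) is satisfied at point 7.

rule 3 at point 7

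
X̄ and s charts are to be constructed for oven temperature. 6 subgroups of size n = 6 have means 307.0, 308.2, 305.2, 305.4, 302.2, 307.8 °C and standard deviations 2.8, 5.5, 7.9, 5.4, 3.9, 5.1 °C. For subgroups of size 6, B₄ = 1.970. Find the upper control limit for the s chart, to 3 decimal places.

10.047

s̄ = (2.8 + 5.5 + 7.9 + 5.4 + 3.9 + 5.1) / 6 = 5.1000
UCL_s = B₄·s̄ = 1.970 × 5.1000 = 10.0470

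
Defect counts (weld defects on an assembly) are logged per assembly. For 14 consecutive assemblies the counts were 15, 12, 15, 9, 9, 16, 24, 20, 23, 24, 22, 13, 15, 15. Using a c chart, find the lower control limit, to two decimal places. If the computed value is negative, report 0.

4.36

c̄ = (15 + 12 + 15 + 9 + 9 + 16 + 24 + 20 + 23 + 24 + 22 + 13 + 15 + 15) / 14 = 232 / 14 = 16.5714
LCL = c̄ − 3√c̄ = 16.5714 − 3 × 4.0708 = 4.3590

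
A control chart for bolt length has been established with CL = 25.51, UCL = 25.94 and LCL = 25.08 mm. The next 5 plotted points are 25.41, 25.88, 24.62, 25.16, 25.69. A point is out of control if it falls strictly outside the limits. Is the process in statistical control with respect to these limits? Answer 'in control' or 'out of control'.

Compare each point to [25.08, 25.94]: sample 3 = 24.62 < LCL.

out of control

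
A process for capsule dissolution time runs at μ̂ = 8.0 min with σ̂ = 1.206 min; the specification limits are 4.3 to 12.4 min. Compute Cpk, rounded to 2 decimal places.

1.02

Cpu = (USL − μ̂) / (3σ̂) = (12.4 − 8.0) / (3 × 1.206) = 1.2161; Cpl = (μ̂ − LSL) / (3σ̂) = (8.0 − 4.3) / (3 × 1.206) = 1.0227; Cpk = min(Cpu, Cpl) = 1.0227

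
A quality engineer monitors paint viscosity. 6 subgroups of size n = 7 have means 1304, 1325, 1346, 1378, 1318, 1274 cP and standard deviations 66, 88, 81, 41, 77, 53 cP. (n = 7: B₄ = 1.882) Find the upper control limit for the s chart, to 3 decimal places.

s̄ = (66 + 88 + 81 + 41 + 77 + 53) / 6 = 67.6667
UCL_s = B₄·s̄ = 1.882 × 67.6667 = 127.3487

127.349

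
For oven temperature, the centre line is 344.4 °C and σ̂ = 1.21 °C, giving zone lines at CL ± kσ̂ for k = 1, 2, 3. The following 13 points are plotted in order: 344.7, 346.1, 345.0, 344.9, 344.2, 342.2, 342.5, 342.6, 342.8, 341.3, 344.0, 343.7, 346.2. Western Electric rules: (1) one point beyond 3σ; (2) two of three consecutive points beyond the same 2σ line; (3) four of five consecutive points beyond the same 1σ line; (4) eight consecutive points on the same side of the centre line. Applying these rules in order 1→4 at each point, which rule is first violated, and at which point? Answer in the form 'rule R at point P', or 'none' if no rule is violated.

rule 3 at point 9

Zone of each point (C = within 1σ̂, B = 1σ̂–2σ̂, A = 2σ̂–3σ̂, * = beyond 3σ̂; sign = side of CL): 1:+C, 2:+B, 3:+C, 4:+C, 5:-C, 6:-B, 7:-B, 8:-B, 9:-B, 10:-A, 11:-C, 12:-C, 13:+B
Rule 3 (four of five consecutive points beyond the same 1σ limit) is satisfied at point 9.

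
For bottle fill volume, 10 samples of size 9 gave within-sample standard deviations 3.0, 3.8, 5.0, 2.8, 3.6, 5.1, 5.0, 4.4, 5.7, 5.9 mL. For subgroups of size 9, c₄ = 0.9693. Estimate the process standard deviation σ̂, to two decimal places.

s̄ = (3.0 + 3.8 + 5.0 + 2.8 + 3.6 + 5.1 + 5.0 + 4.4 + 5.7 + 5.9) / 10 = 4.4300
σ̂ = s̄ / c₄ = 4.4300 / 0.9693 = 4.5703

4.57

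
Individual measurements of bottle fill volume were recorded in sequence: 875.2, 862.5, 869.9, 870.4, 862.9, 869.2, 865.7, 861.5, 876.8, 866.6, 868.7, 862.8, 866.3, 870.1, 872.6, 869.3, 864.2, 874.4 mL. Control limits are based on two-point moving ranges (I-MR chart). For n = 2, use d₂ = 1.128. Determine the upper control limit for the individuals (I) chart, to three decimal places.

X̄ = (875.2 + 862.5 + 869.9 + 870.4 + 862.9 + 869.2 + 865.7 + 861.5 + 876.8 + 866.6 + 868.7 + 862.8 + 866.3 + 870.1 + 872.6 + 869.3 + 864.2 + 874.4) / 18 = 868.2833
Moving ranges: 12.7, 7.4, 0.5, 7.5, 6.3, 3.5, 4.2, 15.3, 10.2, 2.1, 5.9, 3.5, 3.8, 2.5, 3.3, 5.1, 10.2; M̄R̄ = 104.0000 / 17 = 6.1176
UCL = X̄ + 3·M̄R̄/d₂ = 868.2833 + 3 × 6.1176 / 1.128 = 884.5537

884.554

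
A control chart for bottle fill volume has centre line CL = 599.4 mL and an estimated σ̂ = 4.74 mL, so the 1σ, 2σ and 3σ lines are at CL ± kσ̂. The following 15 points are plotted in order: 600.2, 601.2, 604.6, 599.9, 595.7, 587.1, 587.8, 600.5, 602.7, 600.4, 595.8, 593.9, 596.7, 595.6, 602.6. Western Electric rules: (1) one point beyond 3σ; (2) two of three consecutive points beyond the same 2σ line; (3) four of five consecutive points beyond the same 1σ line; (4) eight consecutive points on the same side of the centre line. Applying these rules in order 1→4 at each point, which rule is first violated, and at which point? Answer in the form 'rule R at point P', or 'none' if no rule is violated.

Zone of each point (C = within 1σ̂, B = 1σ̂–2σ̂, A = 2σ̂–3σ̂, * = beyond 3σ̂; sign = side of CL): 1:+C, 2:+C, 3:+B, 4:+C, 5:-C, 6:-A, 7:-A, 8:+C, 9:+C, 10:+C, 11:-C, 12:-B, 13:-C, 14:-C, 15:+C
Rule 2 (two of three consecutive points beyond the same 2σ limit) is satisfied at point 7.

rule 2 at point 7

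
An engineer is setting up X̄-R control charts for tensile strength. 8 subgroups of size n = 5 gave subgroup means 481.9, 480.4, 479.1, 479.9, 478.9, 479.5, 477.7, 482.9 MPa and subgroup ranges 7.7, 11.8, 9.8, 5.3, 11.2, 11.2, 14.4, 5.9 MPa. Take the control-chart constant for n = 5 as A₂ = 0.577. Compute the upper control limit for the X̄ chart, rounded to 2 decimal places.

485.61

X̄̄ = (481.9 + 480.4 + 479.1 + 479.9 + 478.9 + 479.5 + 477.7 + 482.9) / 8 = 3840.3000 / 8 = 480.0375
R̄ = (7.7 + 11.8 + 9.8 + 5.3 + 11.2 + 11.2 + 14.4 + 5.9) / 8 = 77.3000 / 8 = 9.6625
UCL = X̄̄ + A₂·R̄ = 480.0375 + 0.577 × 9.6625 = 485.6128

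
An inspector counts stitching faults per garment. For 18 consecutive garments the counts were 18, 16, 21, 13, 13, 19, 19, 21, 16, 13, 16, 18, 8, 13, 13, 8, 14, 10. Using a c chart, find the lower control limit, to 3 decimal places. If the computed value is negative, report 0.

3.347

c̄ = (18 + 16 + 21 + 13 + 13 + 19 + 19 + 21 + 16 + 13 + 16 + 18 + 8 + 13 + 13 + 8 + 14 + 10) / 18 = 269 / 18 = 14.9444
LCL = c̄ − 3√c̄ = 14.9444 − 3 × 3.8658 = 3.3470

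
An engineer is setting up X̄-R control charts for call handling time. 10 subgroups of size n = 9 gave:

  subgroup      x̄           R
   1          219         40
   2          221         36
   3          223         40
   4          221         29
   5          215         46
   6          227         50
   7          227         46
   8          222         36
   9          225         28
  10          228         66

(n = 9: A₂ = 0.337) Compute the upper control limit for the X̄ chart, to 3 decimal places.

X̄̄ = (219 + 221 + 223 + 221 + 215 + 227 + 227 + 222 + 225 + 228) / 10 = 2228.0000 / 10 = 222.8000
R̄ = (40 + 36 + 40 + 29 + 46 + 50 + 46 + 36 + 28 + 66) / 10 = 417.0000 / 10 = 41.7000
UCL = X̄̄ + A₂·R̄ = 222.8000 + 0.337 × 41.7000 = 236.8529

236.853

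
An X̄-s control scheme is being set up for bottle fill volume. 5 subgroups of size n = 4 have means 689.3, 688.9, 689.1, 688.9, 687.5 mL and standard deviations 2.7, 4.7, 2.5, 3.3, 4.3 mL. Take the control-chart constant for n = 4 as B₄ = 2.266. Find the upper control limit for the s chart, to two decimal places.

7.93

s̄ = (2.7 + 4.7 + 2.5 + 3.3 + 4.3) / 5 = 3.5000
UCL_s = B₄·s̄ = 2.266 × 3.5000 = 7.9310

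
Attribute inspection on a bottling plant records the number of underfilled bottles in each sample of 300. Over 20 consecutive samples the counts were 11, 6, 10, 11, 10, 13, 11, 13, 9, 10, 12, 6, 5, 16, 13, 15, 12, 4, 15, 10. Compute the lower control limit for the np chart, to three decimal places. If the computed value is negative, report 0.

p̄ = Σdᵢ / (k·n) = 212 / (20 × 300) = 0.03533
LCL = np̄ − 3·√(np̄(1−p̄)) = 10.6000 − 3 × 3.1977 = 1.0068

1.007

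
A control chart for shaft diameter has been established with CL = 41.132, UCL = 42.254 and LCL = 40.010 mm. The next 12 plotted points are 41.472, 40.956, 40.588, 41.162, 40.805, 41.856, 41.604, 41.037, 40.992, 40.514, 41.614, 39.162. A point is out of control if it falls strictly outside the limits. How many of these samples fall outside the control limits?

1

Compare each point to [40.010, 42.254]: sample 12 = 39.162 < LCL.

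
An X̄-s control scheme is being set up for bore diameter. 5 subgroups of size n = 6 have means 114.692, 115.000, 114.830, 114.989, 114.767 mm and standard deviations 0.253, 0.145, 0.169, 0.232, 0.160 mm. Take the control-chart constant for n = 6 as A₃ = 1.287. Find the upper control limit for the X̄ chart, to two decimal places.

X̄̄ = (114.692 + 115.000 + 114.830 + 114.989 + 114.767) / 5 = 114.8556
s̄ = (0.253 + 0.145 + 0.169 + 0.232 + 0.160) / 5 = 0.1918
UCL = X̄̄ + A₃·s̄ = 114.8556 + 1.287 × 0.1918 = 115.1024

115.10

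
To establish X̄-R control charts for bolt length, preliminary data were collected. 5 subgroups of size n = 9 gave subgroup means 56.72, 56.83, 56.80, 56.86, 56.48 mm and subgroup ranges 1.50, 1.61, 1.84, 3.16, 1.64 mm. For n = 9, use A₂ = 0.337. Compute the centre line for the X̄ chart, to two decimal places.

X̄̄ = (56.72 + 56.83 + 56.80 + 56.86 + 56.48) / 5 = 283.6900 / 5 = 56.7380
CL = X̄̄ = 56.7380

56.74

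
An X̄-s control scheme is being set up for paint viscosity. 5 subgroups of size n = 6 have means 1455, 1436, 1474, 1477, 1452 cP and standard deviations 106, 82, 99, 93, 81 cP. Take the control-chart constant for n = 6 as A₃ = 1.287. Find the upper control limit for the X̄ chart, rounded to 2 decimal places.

X̄̄ = (1455 + 1436 + 1474 + 1477 + 1452) / 5 = 1458.8000
s̄ = (106 + 82 + 99 + 93 + 81) / 5 = 92.2000
UCL = X̄̄ + A₃·s̄ = 1458.8000 + 1.287 × 92.2000 = 1577.4614

1577.46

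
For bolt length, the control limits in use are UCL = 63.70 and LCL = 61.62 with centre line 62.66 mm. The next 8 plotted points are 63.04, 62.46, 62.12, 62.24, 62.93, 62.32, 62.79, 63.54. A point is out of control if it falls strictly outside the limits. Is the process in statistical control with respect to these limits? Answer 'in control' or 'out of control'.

in control

All 8 points lie within [61.62, 63.70].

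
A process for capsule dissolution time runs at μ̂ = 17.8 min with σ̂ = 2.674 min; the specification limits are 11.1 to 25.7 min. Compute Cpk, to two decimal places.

Cpu = (USL − μ̂) / (3σ̂) = (25.7 − 17.8) / (3 × 2.674) = 0.9848; Cpl = (μ̂ − LSL) / (3σ̂) = (17.8 − 11.1) / (3 × 2.674) = 0.8352; Cpk = min(Cpu, Cpl) = 0.8352

0.84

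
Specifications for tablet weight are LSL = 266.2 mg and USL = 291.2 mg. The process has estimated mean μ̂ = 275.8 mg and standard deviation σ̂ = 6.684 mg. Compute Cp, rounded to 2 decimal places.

0.62

Cp = (USL − LSL) / (6σ̂) = (291.2 − 266.2) / (6 × 6.684) = 25.0000 / 40.1040 = 0.6234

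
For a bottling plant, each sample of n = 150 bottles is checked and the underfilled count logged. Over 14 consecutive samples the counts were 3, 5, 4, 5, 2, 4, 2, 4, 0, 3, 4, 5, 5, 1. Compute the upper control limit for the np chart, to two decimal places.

p̄ = Σdᵢ / (k·n) = 47 / (14 × 150) = 0.02238
UCL = np̄ + 3·√(np̄(1−p̄)) = 3.3571 + 3 × √(3.3571×0.97762) = 3.3571 + 3 × 1.8116 = 8.7920

8.79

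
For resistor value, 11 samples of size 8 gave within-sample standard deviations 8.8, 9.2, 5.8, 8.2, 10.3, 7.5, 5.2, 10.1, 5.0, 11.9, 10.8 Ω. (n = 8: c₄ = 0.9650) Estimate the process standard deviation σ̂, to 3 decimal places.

8.742

s̄ = (8.8 + 9.2 + 5.8 + 8.2 + 10.3 + 7.5 + 5.2 + 10.1 + 5.0 + 11.9 + 10.8) / 11 = 8.4364
σ̂ = s̄ / c₄ = 8.4364 / 0.9650 = 8.7423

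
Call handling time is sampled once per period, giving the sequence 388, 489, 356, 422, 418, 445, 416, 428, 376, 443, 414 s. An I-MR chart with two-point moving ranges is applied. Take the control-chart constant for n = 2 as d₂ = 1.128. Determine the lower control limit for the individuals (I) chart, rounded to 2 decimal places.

279.43

X̄ = (388 + 489 + 356 + 422 + 418 + 445 + 416 + 428 + 376 + 443 + 414) / 11 = 417.7273
Moving ranges: 101, 133, 66, 4, 27, 29, 12, 52, 67, 29; M̄R̄ = 520.0000 / 10 = 52.0000
LCL = X̄ − 3·M̄R̄/d₂ = 417.7273 − 3 × 52.0000 / 1.128 = 279.4294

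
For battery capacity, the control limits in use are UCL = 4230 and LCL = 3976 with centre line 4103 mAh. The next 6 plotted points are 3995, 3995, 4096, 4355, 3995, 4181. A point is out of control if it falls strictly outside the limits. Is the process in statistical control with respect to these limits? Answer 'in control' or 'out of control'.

Compare each point to [3976, 4230]: sample 4 = 4355 > UCL.

out of control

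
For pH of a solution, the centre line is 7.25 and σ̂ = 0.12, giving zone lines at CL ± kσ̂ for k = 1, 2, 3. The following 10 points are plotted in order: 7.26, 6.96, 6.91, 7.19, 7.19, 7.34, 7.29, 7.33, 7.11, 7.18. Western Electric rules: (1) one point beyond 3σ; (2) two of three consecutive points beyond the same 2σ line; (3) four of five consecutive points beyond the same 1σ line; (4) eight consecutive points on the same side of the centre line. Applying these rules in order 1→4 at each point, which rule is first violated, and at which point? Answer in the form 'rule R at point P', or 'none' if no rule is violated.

rule 2 at point 3

Zone of each point (C = within 1σ̂, B = 1σ̂–2σ̂, A = 2σ̂–3σ̂, * = beyond 3σ̂; sign = side of CL): 1:+C, 2:-A, 3:-A, 4:-C, 5:-C, 6:+C, 7:+C, 8:+C, 9:-B, 10:-C
Rule 2 (two of three consecutive points beyond the same 2σ limit) is satisfied at point 3.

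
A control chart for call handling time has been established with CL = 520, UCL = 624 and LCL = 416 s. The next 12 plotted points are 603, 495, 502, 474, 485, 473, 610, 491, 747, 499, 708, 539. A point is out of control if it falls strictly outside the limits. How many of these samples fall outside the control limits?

Compare each point to [416, 624]: sample 9 = 747 > UCL; sample 11 = 708 > UCL.

2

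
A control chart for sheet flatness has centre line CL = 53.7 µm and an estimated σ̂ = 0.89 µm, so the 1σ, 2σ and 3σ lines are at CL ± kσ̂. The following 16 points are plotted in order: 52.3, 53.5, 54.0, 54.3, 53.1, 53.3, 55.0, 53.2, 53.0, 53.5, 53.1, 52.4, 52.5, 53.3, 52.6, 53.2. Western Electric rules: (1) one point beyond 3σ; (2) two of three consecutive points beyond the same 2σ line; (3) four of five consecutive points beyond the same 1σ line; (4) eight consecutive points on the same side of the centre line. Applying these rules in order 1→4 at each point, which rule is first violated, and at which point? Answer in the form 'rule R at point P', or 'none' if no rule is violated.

rule 4 at point 15

Zone of each point (C = within 1σ̂, B = 1σ̂–2σ̂, A = 2σ̂–3σ̂, * = beyond 3σ̂; sign = side of CL): 1:-B, 2:-C, 3:+C, 4:+C, 5:-C, 6:-C, 7:+B, 8:-C, 9:-C, 10:-C, 11:-C, 12:-B, 13:-B, 14:-C, 15:-B, 16:-C
Rule 4 (eight consecutive points on the same side of the centre line) is satisfied at point 15.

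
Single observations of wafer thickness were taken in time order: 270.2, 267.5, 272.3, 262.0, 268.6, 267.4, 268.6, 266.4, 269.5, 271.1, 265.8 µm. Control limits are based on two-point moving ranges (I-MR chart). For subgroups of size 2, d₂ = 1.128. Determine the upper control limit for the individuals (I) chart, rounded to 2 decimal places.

X̄ = (270.2 + 267.5 + 272.3 + 262.0 + 268.6 + 267.4 + 268.6 + 266.4 + 269.5 + 271.1 + 265.8) / 11 = 268.1273
Moving ranges: 2.7, 4.8, 10.3, 6.6, 1.2, 1.2, 2.2, 3.1, 1.6, 5.3; M̄R̄ = 39.0000 / 10 = 3.9000
UCL = X̄ + 3·M̄R̄/d₂ = 268.1273 + 3 × 3.9000 / 1.128 = 278.4996

278.50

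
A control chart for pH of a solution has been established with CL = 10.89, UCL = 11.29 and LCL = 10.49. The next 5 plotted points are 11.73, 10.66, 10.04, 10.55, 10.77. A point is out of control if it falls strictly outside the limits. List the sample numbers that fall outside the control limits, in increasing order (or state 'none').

Compare each point to [10.49, 11.29]: sample 1 = 11.73 > UCL; sample 3 = 10.04 < LCL.

1, 3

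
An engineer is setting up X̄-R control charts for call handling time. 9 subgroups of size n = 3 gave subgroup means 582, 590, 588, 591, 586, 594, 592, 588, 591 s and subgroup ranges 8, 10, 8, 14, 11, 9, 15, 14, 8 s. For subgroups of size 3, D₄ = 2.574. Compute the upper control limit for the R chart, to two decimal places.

R̄ = (8 + 10 + 8 + 14 + 11 + 9 + 15 + 14 + 8) / 9 = 97.0000 / 9 = 10.7778
UCL_R = D₄·R̄ = 2.574 × 10.7778 = 27.7420

27.74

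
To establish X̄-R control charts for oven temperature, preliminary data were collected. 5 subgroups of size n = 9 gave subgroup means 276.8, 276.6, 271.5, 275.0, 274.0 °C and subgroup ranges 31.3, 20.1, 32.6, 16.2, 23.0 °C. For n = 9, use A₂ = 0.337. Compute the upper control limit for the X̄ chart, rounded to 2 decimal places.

X̄̄ = (276.8 + 276.6 + 271.5 + 275.0 + 274.0) / 5 = 1373.9000 / 5 = 274.7800
R̄ = (31.3 + 20.1 + 32.6 + 16.2 + 23.0) / 5 = 123.2000 / 5 = 24.6400
UCL = X̄̄ + A₂·R̄ = 274.7800 + 0.337 × 24.6400 = 283.0837

283.08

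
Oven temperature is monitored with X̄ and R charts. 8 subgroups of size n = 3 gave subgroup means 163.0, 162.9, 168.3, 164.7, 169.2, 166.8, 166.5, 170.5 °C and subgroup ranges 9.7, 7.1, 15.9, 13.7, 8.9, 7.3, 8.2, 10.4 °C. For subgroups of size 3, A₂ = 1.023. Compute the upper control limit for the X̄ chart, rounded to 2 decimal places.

X̄̄ = (163.0 + 162.9 + 168.3 + 164.7 + 169.2 + 166.8 + 166.5 + 170.5) / 8 = 1331.9000 / 8 = 166.4875
R̄ = (9.7 + 7.1 + 15.9 + 13.7 + 8.9 + 7.3 + 8.2 + 10.4) / 8 = 81.2000 / 8 = 10.1500
UCL = X̄̄ + A₂·R̄ = 166.4875 + 1.023 × 10.1500 = 176.8710

176.87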